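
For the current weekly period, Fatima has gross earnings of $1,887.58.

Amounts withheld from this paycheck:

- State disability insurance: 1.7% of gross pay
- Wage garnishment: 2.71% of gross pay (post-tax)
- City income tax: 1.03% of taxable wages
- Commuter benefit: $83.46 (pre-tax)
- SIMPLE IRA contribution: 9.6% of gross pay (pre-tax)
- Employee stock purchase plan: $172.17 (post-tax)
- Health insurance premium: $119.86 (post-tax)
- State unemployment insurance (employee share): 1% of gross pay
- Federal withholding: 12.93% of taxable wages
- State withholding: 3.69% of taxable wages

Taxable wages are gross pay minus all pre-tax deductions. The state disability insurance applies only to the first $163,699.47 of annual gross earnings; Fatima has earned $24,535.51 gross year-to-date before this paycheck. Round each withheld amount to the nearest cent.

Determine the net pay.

$942.31

Commuter benefit: $83.46
SIMPLE IRA contribution: $1,887.58 × 0.096 = $181.21
Pre-tax total = $83.46 + $181.21 = $264.67
Taxable wages = $1,887.58 − $264.67 = $1,622.91
Federal withholding: $1,622.91 × 0.1293 = $209.84
State withholding: $1,622.91 × 0.0369 = $59.89
City income tax: $1,622.91 × 0.0103 = $16.72
State disability insurance: cap not yet reached, full $1,887.58 is subject → $1,887.58 × 0.017 = $32.09
State unemployment insurance (employee share): $1,887.58 × 0.01 = $18.88
Employee stock purchase plan: $172.17
Health insurance premium: $119.86
Wage garnishment: $1,887.58 × 0.0271 = $51.15
Total deductions = $83.46 + $181.21 + $209.84 + $59.89 + $16.72 + $32.09 + $18.88 + $172.17 + $119.86 + $51.15 = $945.27
Net pay = $1,887.58 − $945.27 = $942.31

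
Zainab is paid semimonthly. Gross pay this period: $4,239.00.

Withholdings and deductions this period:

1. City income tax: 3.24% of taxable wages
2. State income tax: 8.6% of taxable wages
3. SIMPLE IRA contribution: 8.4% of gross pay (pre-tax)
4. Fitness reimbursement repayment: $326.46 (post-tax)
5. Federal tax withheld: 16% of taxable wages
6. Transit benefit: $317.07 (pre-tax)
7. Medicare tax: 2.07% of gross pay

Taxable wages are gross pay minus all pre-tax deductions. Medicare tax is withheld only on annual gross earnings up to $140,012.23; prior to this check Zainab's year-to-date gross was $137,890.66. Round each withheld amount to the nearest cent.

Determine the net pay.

$2,202.74

SIMPLE IRA contribution: $4,239.00 × 0.084 = $356.08
Transit benefit: $317.07
Pre-tax total = $356.08 + $317.07 = $673.15
Taxable wages = $4,239.00 − $673.15 = $3,565.85
City income tax: $3,565.85 × 0.0324 = $115.53
State income tax: $3,565.85 × 0.086 = $306.66
Federal tax withheld: $3,565.85 × 0.16 = $570.54
Medicare tax: only $140,012.23 − $137,890.66 = $2,121.57 of this check is subject → $2,121.57 × 0.0207 = $43.92
Fitness reimbursement repayment: $326.46
Total deductions = $356.08 + $317.07 + $115.53 + $306.66 + $570.54 + $43.92 + $326.46 = $2,036.26
Net pay = $4,239.00 − $2,036.26 = $2,202.74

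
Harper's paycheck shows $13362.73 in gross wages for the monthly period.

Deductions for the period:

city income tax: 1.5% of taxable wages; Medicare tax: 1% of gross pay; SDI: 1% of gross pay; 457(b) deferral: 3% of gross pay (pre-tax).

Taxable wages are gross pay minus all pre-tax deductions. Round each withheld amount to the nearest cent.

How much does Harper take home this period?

457(b) deferral: $13362.73 × 0.03 = $400.88
Taxable wages = $13362.73 − $400.88 = $12961.85
City income tax: $12961.85 × 0.015 = $194.43
Medicare tax: $13362.73 × 0.01 = $133.63
SDI: $13362.73 × 0.01 = $133.63
Total deductions = $400.88 + $194.43 + $133.63 + $133.63 = $862.57
Net pay = $13362.73 − $862.57 = $12500.16

$12500.16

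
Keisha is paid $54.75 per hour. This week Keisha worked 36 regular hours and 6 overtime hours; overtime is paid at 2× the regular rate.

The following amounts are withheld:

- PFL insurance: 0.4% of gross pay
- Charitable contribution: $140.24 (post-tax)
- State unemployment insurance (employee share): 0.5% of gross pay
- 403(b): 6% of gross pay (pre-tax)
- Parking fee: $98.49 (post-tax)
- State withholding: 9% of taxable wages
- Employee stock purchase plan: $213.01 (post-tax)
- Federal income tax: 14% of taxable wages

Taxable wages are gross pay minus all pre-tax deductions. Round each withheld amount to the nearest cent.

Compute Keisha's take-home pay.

$1,426.76

Regular pay: 36 × $54.75 = $1,971.00
Overtime pay: 6 × $54.75 × 2 = $657.00
Gross pay = $1,971.00 + $657.00 = $2,628.00
403(b): $2,628.00 × 0.06 = $157.68
Taxable wages = $2,628.00 − $157.68 = $2,470.32
State withholding: $2,470.32 × 0.09 = $222.33
Federal income tax: $2,470.32 × 0.14 = $345.84
PFL insurance: $2,628.00 × 0.004 = $10.51
State unemployment insurance (employee share): $2,628.00 × 0.005 = $13.14
Charitable contribution: $140.24
Employee stock purchase plan: $213.01
Parking fee: $98.49
Total deductions = $157.68 + $222.33 + $345.84 + $10.51 + $13.14 + $140.24 + $213.01 + $98.49 = $1,201.24
Net pay = $2,628.00 − $1,201.24 = $1,426.76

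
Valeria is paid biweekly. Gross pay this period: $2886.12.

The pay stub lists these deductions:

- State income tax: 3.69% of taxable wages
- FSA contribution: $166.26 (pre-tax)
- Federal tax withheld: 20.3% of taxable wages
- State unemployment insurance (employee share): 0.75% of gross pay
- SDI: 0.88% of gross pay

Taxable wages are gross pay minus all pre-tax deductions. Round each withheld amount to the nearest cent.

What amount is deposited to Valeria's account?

$2020.32

FSA contribution: $166.26
Taxable wages = $2886.12 − $166.26 = $2719.86
Federal tax withheld: $2719.86 × 0.203 = $552.13
State income tax: $2719.86 × 0.0369 = $100.36
State unemployment insurance (employee share): $2886.12 × 0.0075 = $21.65
SDI: $2886.12 × 0.0088 = $25.40
Total deductions = $166.26 + $552.13 + $100.36 + $21.65 + $25.40 = $865.80
Net pay = $2886.12 − $865.80 = $2020.32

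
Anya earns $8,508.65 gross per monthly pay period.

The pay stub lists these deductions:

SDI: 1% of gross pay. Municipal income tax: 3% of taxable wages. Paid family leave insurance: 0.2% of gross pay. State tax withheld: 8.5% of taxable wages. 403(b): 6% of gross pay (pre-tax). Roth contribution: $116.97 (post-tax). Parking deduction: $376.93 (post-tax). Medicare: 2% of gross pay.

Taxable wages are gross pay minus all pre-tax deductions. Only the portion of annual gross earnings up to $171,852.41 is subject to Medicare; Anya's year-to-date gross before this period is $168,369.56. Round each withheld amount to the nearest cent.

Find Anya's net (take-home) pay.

$6,412.68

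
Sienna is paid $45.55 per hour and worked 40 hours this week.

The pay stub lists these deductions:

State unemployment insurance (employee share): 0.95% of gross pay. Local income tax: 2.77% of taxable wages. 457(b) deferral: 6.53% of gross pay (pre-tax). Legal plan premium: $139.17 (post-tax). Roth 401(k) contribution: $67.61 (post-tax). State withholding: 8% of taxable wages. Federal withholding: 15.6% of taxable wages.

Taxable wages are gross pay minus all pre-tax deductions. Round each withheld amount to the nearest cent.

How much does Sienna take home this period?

$1,029.85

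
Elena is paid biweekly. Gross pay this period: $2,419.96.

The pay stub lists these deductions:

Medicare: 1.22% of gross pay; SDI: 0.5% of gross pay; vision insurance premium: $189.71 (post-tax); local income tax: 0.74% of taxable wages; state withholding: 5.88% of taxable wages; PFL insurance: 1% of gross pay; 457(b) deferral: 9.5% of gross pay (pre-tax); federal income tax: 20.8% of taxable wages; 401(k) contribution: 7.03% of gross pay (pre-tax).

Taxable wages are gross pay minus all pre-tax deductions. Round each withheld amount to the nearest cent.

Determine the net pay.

$1,210.54

457(b) deferral: $2,419.96 × 0.095 = $229.90
401(k) contribution: $2,419.96 × 0.0703 = $170.12
Pre-tax total = $229.90 + $170.12 = $400.02
Taxable wages = $2,419.96 − $400.02 = $2,019.94
State withholding: $2,019.94 × 0.0588 = $118.77
Local income tax: $2,019.94 × 0.0074 = $14.95
Federal income tax: $2,019.94 × 0.208 = $420.15
SDI: $2,419.96 × 0.005 = $12.10
PFL insurance: $2,419.96 × 0.01 = $24.20
Medicare: $2,419.96 × 0.0122 = $29.52
Vision insurance premium: $189.71
Total deductions = $229.90 + $170.12 + $118.77 + $14.95 + $420.15 + $12.10 + $24.20 + $29.52 + $189.71 = $1,209.42
Net pay = $2,419.96 − $1,209.42 = $1,210.54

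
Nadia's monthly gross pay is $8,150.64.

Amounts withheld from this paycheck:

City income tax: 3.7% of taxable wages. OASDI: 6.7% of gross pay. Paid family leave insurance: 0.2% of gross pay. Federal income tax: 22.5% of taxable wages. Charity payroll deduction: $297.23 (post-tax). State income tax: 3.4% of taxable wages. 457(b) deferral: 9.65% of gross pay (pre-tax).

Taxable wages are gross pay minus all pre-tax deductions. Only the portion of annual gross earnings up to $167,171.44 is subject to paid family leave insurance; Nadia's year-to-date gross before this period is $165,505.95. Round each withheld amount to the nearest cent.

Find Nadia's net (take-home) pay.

457(b) deferral: $8,150.64 × 0.0965 = $786.54
Taxable wages = $8,150.64 − $786.54 = $7,364.10
City income tax: $7,364.10 × 0.037 = $272.47
State income tax: $7,364.10 × 0.034 = $250.38
Federal income tax: $7,364.10 × 0.225 = $1,656.92
OASDI: $8,150.64 × 0.067 = $546.09
Paid family leave insurance: only $167,171.44 − $165,505.95 = $1,665.49 of this check is subject → $1,665.49 × 0.002 = $3.33
Charity payroll deduction: $297.23
Total deductions = $786.54 + $272.47 + $250.38 + $1,656.92 + $546.09 + $3.33 + $297.23 = $3,812.96
Net pay = $8,150.64 − $3,812.96 = $4,337.68

$4,337.68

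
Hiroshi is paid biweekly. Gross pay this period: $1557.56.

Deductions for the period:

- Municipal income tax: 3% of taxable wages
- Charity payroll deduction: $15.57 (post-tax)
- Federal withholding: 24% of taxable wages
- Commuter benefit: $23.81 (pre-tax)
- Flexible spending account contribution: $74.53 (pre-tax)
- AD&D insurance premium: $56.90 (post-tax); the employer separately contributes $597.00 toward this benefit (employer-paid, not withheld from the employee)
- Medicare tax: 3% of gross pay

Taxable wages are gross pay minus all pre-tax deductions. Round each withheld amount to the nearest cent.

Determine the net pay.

Flexible spending account contribution: $74.53
Commuter benefit: $23.81
Pre-tax total = $74.53 + $23.81 = $98.34
Taxable wages = $1557.56 − $98.34 = $1459.22
Municipal income tax: $1459.22 × 0.03 = $43.78
Federal withholding: $1459.22 × 0.24 = $350.21
Medicare tax: $1557.56 × 0.03 = $46.73
Charity payroll deduction: $15.57
AD&D insurance premium: $56.90
(Employer's $597.00 toward AD&D insurance premium is not withheld from the employee.)
Total deductions = $74.53 + $23.81 + $43.78 + $350.21 + $46.73 + $15.57 + $56.90 = $611.53
Net pay = $1557.56 − $611.53 = $946.03

$946.03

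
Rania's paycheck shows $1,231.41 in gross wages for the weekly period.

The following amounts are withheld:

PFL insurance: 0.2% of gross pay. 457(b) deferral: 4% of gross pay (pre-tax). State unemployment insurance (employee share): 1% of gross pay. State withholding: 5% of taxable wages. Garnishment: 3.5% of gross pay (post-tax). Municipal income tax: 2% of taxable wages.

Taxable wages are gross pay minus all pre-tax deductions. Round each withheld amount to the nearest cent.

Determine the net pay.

457(b) deferral: $1,231.41 × 0.04 = $49.26
Taxable wages = $1,231.41 − $49.26 = $1,182.15
State withholding: $1,182.15 × 0.05 = $59.11
Municipal income tax: $1,182.15 × 0.02 = $23.64
State unemployment insurance (employee share): $1,231.41 × 0.01 = $12.31
PFL insurance: $1,231.41 × 0.002 = $2.46
Garnishment: $1,231.41 × 0.035 = $43.10
Total deductions = $49.26 + $59.11 + $23.64 + $12.31 + $2.46 + $43.10 = $189.88
Net pay = $1,231.41 − $189.88 = $1,041.53

$1,041.53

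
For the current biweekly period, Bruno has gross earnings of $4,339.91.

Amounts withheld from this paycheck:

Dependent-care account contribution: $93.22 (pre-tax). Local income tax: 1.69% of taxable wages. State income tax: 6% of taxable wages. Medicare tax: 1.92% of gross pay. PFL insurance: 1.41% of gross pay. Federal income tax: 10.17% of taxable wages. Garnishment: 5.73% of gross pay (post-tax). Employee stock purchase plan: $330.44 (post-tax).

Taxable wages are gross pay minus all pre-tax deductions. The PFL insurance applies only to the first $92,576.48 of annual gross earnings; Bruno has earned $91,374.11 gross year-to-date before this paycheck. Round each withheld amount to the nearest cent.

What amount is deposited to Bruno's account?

$2,808.83

Dependent-care account contribution: $93.22
Taxable wages = $4,339.91 − $93.22 = $4,246.69
Federal income tax: $4,246.69 × 0.1017 = $431.89
State income tax: $4,246.69 × 0.06 = $254.80
Local income tax: $4,246.69 × 0.0169 = $71.77
PFL insurance: only $92,576.48 − $91,374.11 = $1,202.37 of this check is subject → $1,202.37 × 0.0141 = $16.95
Medicare tax: $4,339.91 × 0.0192 = $83.33
Garnishment: $4,339.91 × 0.0573 = $248.68
Employee stock purchase plan: $330.44
Total deductions = $93.22 + $431.89 + $254.80 + $71.77 + $16.95 + $83.33 + $248.68 + $330.44 = $1,531.08
Net pay = $4,339.91 − $1,531.08 = $2,808.83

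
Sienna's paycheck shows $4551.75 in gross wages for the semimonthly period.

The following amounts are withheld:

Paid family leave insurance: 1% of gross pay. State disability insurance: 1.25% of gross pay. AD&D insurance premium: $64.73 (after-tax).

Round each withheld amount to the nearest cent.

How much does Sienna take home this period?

$4384.60

State disability insurance: $4551.75 × 0.0125 = $56.90
Paid family leave insurance: $4551.75 × 0.01 = $45.52
AD&D insurance premium: $64.73
Total deductions = $56.90 + $45.52 + $64.73 = $167.15
Net pay = $4551.75 − $167.15 = $4384.60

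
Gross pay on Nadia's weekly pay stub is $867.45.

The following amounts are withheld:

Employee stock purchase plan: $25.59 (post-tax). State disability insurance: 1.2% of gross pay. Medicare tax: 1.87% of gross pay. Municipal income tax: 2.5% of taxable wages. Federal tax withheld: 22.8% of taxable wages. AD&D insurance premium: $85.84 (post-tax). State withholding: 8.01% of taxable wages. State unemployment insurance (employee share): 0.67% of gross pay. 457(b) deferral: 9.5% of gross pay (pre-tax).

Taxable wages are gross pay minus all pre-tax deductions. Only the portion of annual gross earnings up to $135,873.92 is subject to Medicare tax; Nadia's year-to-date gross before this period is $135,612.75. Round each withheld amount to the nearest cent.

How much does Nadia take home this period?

$391.01

457(b) deferral: $867.45 × 0.095 = $82.41
Taxable wages = $867.45 − $82.41 = $785.04
State withholding: $785.04 × 0.0801 = $62.88
Federal tax withheld: $785.04 × 0.228 = $178.99
Municipal income tax: $785.04 × 0.025 = $19.63
State disability insurance: $867.45 × 0.012 = $10.41
Medicare tax: only $135,873.92 − $135,612.75 = $261.17 of this check is subject → $261.17 × 0.0187 = $4.88
State unemployment insurance (employee share): $867.45 × 0.0067 = $5.81
Employee stock purchase plan: $25.59
AD&D insurance premium: $85.84
Total deductions = $82.41 + $62.88 + $178.99 + $19.63 + $10.41 + $4.88 + $5.81 + $25.59 + $85.84 = $476.44
Net pay = $867.45 − $476.44 = $391.01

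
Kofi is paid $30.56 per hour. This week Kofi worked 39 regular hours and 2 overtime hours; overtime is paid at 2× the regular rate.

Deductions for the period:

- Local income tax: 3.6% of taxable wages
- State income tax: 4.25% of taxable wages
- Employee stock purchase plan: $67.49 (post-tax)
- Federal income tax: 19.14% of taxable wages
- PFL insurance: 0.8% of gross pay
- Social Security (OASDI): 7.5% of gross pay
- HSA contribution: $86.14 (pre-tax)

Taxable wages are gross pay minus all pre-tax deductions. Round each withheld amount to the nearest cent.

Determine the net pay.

Regular pay: 39 × $30.56 = $1,191.84
Overtime pay: 2 × $30.56 × 2 = $122.24
Gross pay = $1,191.84 + $122.24 = $1,314.08
HSA contribution: $86.14
Taxable wages = $1,314.08 − $86.14 = $1,227.94
Local income tax: $1,227.94 × 0.036 = $44.21
State income tax: $1,227.94 × 0.0425 = $52.19
Federal income tax: $1,227.94 × 0.1914 = $235.03
Social Security (OASDI): $1,314.08 × 0.075 = $98.56
PFL insurance: $1,314.08 × 0.008 = $10.51
Employee stock purchase plan: $67.49
Total deductions = $86.14 + $44.21 + $52.19 + $235.03 + $98.56 + $10.51 + $67.49 = $594.13
Net pay = $1,314.08 − $594.13 = $719.95

$719.95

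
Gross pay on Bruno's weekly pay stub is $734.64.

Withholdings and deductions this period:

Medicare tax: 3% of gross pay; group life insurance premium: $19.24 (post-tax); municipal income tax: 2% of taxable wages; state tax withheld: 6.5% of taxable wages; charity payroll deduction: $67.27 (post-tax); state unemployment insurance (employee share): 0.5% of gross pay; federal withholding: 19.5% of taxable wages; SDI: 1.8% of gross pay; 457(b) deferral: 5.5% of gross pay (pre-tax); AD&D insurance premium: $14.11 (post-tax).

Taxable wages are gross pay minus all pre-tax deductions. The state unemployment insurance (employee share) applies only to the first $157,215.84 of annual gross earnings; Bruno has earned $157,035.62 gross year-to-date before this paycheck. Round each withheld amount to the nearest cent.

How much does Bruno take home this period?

457(b) deferral: $734.64 × 0.055 = $40.41
Taxable wages = $734.64 − $40.41 = $694.23
State tax withheld: $694.23 × 0.065 = $45.12
Federal withholding: $694.23 × 0.195 = $135.37
Municipal income tax: $694.23 × 0.02 = $13.88
State unemployment insurance (employee share): only $157,215.84 − $157,035.62 = $180.22 of this check is subject → $180.22 × 0.005 = $0.90
SDI: $734.64 × 0.018 = $13.22
Medicare tax: $734.64 × 0.03 = $22.04
Charity payroll deduction: $67.27
AD&D insurance premium: $14.11
Group life insurance premium: $19.24
Total deductions = $40.41 + $45.12 + $135.37 + $13.88 + $0.90 + $13.22 + $22.04 + $67.27 + $14.11 + $19.24 = $371.56
Net pay = $734.64 − $371.56 = $363.08

$363.08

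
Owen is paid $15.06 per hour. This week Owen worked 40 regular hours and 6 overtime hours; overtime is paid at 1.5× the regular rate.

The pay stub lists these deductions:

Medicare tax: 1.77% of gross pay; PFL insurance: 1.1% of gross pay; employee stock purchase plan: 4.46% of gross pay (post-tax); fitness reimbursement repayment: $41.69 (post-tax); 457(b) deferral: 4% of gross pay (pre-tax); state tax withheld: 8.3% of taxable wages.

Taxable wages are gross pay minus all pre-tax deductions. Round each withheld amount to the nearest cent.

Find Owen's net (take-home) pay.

$553.84

Regular pay: 40 × $15.06 = $602.40
Overtime pay: 6 × $15.06 × 1.5 = $135.54
Gross pay = $602.40 + $135.54 = $737.94
457(b) deferral: $737.94 × 0.04 = $29.52
Taxable wages = $737.94 − $29.52 = $708.42
State tax withheld: $708.42 × 0.083 = $58.80
PFL insurance: $737.94 × 0.011 = $8.12
Medicare tax: $737.94 × 0.0177 = $13.06
Employee stock purchase plan: $737.94 × 0.0446 = $32.91
Fitness reimbursement repayment: $41.69
Total deductions = $29.52 + $58.80 + $8.12 + $13.06 + $32.91 + $41.69 = $184.10
Net pay = $737.94 − $184.10 = $553.84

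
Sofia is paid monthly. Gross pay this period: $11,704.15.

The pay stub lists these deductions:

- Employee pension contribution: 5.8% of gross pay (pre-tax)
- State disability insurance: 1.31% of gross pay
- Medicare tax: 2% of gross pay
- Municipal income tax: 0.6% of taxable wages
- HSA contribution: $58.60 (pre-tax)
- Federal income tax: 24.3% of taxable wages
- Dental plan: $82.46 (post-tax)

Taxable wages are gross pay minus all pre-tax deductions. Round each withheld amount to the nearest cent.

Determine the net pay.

Employee pension contribution: $11,704.15 × 0.058 = $678.84
HSA contribution: $58.60
Pre-tax total = $678.84 + $58.60 = $737.44
Taxable wages = $11,704.15 − $737.44 = $10,966.71
Municipal income tax: $10,966.71 × 0.006 = $65.80
Federal income tax: $10,966.71 × 0.243 = $2,664.91
Medicare tax: $11,704.15 × 0.02 = $234.08
State disability insurance: $11,704.15 × 0.0131 = $153.32
Dental plan: $82.46
Total deductions = $678.84 + $58.60 + $65.80 + $2,664.91 + $234.08 + $153.32 + $82.46 = $3,938.01
Net pay = $11,704.15 − $3,938.01 = $7,766.14

$7,766.14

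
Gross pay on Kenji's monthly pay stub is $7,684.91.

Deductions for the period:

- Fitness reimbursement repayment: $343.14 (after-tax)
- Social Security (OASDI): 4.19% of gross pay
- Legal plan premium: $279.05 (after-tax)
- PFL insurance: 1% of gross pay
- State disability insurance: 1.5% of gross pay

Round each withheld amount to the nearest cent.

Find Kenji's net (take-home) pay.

$6,548.60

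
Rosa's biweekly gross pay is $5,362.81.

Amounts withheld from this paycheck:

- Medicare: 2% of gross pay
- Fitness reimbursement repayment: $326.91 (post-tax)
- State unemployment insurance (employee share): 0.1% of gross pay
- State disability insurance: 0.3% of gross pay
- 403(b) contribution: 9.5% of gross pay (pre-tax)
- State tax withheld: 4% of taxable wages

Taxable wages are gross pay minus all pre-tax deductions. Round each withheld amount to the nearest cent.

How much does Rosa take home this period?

$4,203.59

403(b) contribution: $5,362.81 × 0.095 = $509.47
Taxable wages = $5,362.81 − $509.47 = $4,853.34
State tax withheld: $4,853.34 × 0.04 = $194.13
Medicare: $5,362.81 × 0.02 = $107.26
State disability insurance: $5,362.81 × 0.003 = $16.09
State unemployment insurance (employee share): $5,362.81 × 0.001 = $5.36
Fitness reimbursement repayment: $326.91
Total deductions = $509.47 + $194.13 + $107.26 + $16.09 + $5.36 + $326.91 = $1,159.22
Net pay = $5,362.81 − $1,159.22 = $4,203.59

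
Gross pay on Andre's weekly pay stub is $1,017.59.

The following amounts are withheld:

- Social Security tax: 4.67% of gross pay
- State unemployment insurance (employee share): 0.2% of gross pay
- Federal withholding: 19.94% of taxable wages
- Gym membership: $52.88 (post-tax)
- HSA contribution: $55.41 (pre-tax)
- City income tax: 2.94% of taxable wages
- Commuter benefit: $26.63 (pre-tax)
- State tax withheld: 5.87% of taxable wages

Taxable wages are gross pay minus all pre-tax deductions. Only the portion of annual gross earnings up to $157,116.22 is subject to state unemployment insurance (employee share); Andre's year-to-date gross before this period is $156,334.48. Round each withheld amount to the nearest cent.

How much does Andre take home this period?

$564.61

HSA contribution: $55.41
Commuter benefit: $26.63
Pre-tax total = $55.41 + $26.63 = $82.04
Taxable wages = $1,017.59 − $82.04 = $935.55
City income tax: $935.55 × 0.0294 = $27.51
Federal withholding: $935.55 × 0.1994 = $186.55
State tax withheld: $935.55 × 0.0587 = $54.92
State unemployment insurance (employee share): only $157,116.22 − $156,334.48 = $781.74 of this check is subject → $781.74 × 0.002 = $1.56
Social Security tax: $1,017.59 × 0.0467 = $47.52
Gym membership: $52.88
Total deductions = $55.41 + $26.63 + $27.51 + $186.55 + $54.92 + $1.56 + $47.52 + $52.88 = $452.98
Net pay = $1,017.59 − $452.98 = $564.61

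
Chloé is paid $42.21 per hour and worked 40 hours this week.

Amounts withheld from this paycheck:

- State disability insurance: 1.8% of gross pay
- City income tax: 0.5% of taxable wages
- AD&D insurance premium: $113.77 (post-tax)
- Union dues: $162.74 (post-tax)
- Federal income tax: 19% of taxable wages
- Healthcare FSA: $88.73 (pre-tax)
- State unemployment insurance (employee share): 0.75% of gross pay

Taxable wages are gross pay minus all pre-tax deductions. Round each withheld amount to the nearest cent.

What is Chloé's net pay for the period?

$968.17

Gross pay: 40 × $42.21 = $1,688.40
Healthcare FSA: $88.73
Taxable wages = $1,688.40 − $88.73 = $1,599.67
Federal income tax: $1,599.67 × 0.19 = $303.94
City income tax: $1,599.67 × 0.005 = $8.00
State disability insurance: $1,688.40 × 0.018 = $30.39
State unemployment insurance (employee share): $1,688.40 × 0.0075 = $12.66
AD&D insurance premium: $113.77
Union dues: $162.74
Total deductions = $88.73 + $303.94 + $8.00 + $30.39 + $12.66 + $113.77 + $162.74 = $720.23
Net pay = $1,688.40 − $720.23 = $968.17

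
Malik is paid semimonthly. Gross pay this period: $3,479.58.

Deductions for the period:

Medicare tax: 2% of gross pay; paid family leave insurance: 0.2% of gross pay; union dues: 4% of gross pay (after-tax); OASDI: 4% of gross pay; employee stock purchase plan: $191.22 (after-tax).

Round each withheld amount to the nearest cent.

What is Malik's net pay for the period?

OASDI: $3,479.58 × 0.04 = $139.18
Medicare tax: $3,479.58 × 0.02 = $69.59
Paid family leave insurance: $3,479.58 × 0.002 = $6.96
Employee stock purchase plan: $191.22
Union dues: $3,479.58 × 0.04 = $139.18
Total deductions = $139.18 + $69.59 + $6.96 + $191.22 + $139.18 = $546.13
Net pay = $3,479.58 − $546.13 = $2,933.45

$2,933.45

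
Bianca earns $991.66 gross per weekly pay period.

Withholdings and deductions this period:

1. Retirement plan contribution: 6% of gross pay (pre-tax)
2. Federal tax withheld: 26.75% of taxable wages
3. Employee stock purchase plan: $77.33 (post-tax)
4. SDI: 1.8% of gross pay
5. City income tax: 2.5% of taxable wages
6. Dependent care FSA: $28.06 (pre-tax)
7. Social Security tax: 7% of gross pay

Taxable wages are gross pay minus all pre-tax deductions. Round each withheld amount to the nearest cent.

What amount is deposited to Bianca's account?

Dependent care FSA: $28.06
Retirement plan contribution: $991.66 × 0.06 = $59.50
Pre-tax total = $28.06 + $59.50 = $87.56
Taxable wages = $991.66 − $87.56 = $904.10
City income tax: $904.10 × 0.025 = $22.60
Federal tax withheld: $904.10 × 0.2675 = $241.85
SDI: $991.66 × 0.018 = $17.85
Social Security tax: $991.66 × 0.07 = $69.42
Employee stock purchase plan: $77.33
Total deductions = $28.06 + $59.50 + $22.60 + $241.85 + $17.85 + $69.42 + $77.33 = $516.61
Net pay = $991.66 − $516.61 = $475.05

$475.05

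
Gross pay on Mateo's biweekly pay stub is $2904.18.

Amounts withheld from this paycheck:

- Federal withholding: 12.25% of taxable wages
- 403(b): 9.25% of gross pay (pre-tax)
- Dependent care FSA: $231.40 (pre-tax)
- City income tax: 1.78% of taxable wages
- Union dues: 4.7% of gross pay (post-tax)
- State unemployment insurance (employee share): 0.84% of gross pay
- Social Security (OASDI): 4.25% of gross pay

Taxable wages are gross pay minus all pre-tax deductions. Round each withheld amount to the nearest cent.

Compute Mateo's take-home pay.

403(b): $2904.18 × 0.0925 = $268.64
Dependent care FSA: $231.40
Pre-tax total = $268.64 + $231.40 = $500.04
Taxable wages = $2904.18 − $500.04 = $2404.14
City income tax: $2404.14 × 0.0178 = $42.79
Federal withholding: $2404.14 × 0.1225 = $294.51
Social Security (OASDI): $2904.18 × 0.0425 = $123.43
State unemployment insurance (employee share): $2904.18 × 0.0084 = $24.40
Union dues: $2904.18 × 0.047 = $136.50
Total deductions = $268.64 + $231.40 + $42.79 + $294.51 + $123.43 + $24.40 + $136.50 = $1121.67
Net pay = $2904.18 − $1121.67 = $1782.51

$1782.51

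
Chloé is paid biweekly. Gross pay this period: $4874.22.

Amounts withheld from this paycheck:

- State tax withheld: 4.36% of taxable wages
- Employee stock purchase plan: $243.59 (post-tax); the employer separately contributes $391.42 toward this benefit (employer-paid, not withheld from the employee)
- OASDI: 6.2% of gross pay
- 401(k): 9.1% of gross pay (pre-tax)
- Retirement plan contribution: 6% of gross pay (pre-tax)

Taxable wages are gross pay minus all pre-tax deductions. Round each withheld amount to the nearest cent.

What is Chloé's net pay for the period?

$3412.00

Retirement plan contribution: $4874.22 × 0.06 = $292.45
401(k): $4874.22 × 0.091 = $443.55
Pre-tax total = $292.45 + $443.55 = $736.00
Taxable wages = $4874.22 − $736.00 = $4138.22
State tax withheld: $4138.22 × 0.0436 = $180.43
OASDI: $4874.22 × 0.062 = $302.20
Employee stock purchase plan: $243.59
(Employer's $391.42 toward employee stock purchase plan is not withheld from the employee.)
Total deductions = $292.45 + $443.55 + $180.43 + $302.20 + $243.59 = $1462.22
Net pay = $4874.22 − $1462.22 = $3412.00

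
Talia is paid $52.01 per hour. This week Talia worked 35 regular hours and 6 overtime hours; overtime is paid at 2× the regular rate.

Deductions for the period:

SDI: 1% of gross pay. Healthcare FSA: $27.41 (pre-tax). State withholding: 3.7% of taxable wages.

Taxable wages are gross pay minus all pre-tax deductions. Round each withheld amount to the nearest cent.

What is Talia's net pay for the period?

Regular pay: 35 × $52.01 = $1820.35
Overtime pay: 6 × $52.01 × 2 = $624.12
Gross pay = $1820.35 + $624.12 = $2444.47
Healthcare FSA: $27.41
Taxable wages = $2444.47 − $27.41 = $2417.06
State withholding: $2417.06 × 0.037 = $89.43
SDI: $2444.47 × 0.01 = $24.44
Total deductions = $27.41 + $89.43 + $24.44 = $141.28
Net pay = $2444.47 − $141.28 = $2303.19

$2303.19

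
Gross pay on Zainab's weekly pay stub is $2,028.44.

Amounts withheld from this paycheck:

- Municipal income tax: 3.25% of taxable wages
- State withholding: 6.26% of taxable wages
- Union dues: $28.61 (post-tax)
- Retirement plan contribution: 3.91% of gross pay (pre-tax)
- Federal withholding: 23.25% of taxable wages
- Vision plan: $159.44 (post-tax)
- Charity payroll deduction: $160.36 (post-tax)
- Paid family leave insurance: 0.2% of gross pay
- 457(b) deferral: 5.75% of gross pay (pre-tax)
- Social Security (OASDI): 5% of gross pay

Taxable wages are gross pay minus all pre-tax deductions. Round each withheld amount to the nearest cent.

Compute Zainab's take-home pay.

457(b) deferral: $2,028.44 × 0.0575 = $116.64
Retirement plan contribution: $2,028.44 × 0.0391 = $79.31
Pre-tax total = $116.64 + $79.31 = $195.95
Taxable wages = $2,028.44 − $195.95 = $1,832.49
State withholding: $1,832.49 × 0.0626 = $114.71
Federal withholding: $1,832.49 × 0.2325 = $426.05
Municipal income tax: $1,832.49 × 0.0325 = $59.56
Social Security (OASDI): $2,028.44 × 0.05 = $101.42
Paid family leave insurance: $2,028.44 × 0.002 = $4.06
Vision plan: $159.44
Charity payroll deduction: $160.36
Union dues: $28.61
Total deductions = $116.64 + $79.31 + $114.71 + $426.05 + $59.56 + $101.42 + $4.06 + $159.44 + $160.36 + $28.61 = $1,250.16
Net pay = $2,028.44 − $1,250.16 = $778.28

$778.28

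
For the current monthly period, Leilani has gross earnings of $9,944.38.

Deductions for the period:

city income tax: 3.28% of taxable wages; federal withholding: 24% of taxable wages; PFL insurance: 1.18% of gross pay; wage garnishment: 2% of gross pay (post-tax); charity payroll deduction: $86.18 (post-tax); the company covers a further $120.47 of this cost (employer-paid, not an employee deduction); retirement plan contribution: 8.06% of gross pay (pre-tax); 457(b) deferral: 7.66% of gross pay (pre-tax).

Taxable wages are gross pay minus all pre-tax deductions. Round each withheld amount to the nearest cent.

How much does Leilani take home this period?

$5,692.34

457(b) deferral: $9,944.38 × 0.0766 = $761.74
Retirement plan contribution: $9,944.38 × 0.0806 = $801.52
Pre-tax total = $761.74 + $801.52 = $1,563.26
Taxable wages = $9,944.38 − $1,563.26 = $8,381.12
City income tax: $8,381.12 × 0.0328 = $274.90
Federal withholding: $8,381.12 × 0.24 = $2,011.47
PFL insurance: $9,944.38 × 0.0118 = $117.34
Wage garnishment: $9,944.38 × 0.02 = $198.89
Charity payroll deduction: $86.18
(Employer's $120.47 toward charity payroll deduction is not withheld from the employee.)
Total deductions = $761.74 + $801.52 + $274.90 + $2,011.47 + $117.34 + $198.89 + $86.18 = $4,252.04
Net pay = $9,944.38 − $4,252.04 = $5,692.34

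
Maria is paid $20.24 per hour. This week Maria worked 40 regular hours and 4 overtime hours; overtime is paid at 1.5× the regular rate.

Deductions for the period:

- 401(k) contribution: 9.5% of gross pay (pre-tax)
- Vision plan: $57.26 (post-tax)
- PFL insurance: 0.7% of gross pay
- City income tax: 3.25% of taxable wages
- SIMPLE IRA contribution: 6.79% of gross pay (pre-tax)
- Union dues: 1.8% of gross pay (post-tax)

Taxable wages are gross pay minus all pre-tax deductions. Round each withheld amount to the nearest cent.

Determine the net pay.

Regular pay: 40 × $20.24 = $809.60
Overtime pay: 4 × $20.24 × 1.5 = $121.44
Gross pay = $809.60 + $121.44 = $931.04
SIMPLE IRA contribution: $931.04 × 0.0679 = $63.22
401(k) contribution: $931.04 × 0.095 = $88.45
Pre-tax total = $63.22 + $88.45 = $151.67
Taxable wages = $931.04 − $151.67 = $779.37
City income tax: $779.37 × 0.0325 = $25.33
PFL insurance: $931.04 × 0.007 = $6.52
Union dues: $931.04 × 0.018 = $16.76
Vision plan: $57.26
Total deductions = $63.22 + $88.45 + $25.33 + $6.52 + $16.76 + $57.26 = $257.54
Net pay = $931.04 − $257.54 = $673.50

$673.50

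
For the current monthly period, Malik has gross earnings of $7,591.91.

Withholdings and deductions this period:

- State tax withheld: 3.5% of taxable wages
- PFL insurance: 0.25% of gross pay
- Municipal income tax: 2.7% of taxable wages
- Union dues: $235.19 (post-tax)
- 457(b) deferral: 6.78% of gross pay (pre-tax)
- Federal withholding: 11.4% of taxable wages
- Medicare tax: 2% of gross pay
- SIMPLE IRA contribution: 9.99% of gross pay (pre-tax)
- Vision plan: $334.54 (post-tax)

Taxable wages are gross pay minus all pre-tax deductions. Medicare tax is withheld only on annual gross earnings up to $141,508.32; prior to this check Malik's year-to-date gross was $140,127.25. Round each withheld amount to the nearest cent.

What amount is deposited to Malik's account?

$4,590.31

457(b) deferral: $7,591.91 × 0.0678 = $514.73
SIMPLE IRA contribution: $7,591.91 × 0.0999 = $758.43
Pre-tax total = $514.73 + $758.43 = $1,273.16
Taxable wages = $7,591.91 − $1,273.16 = $6,318.75
State tax withheld: $6,318.75 × 0.035 = $221.16
Municipal income tax: $6,318.75 × 0.027 = $170.61
Federal withholding: $6,318.75 × 0.114 = $720.34
PFL insurance: $7,591.91 × 0.0025 = $18.98
Medicare tax: only $141,508.32 − $140,127.25 = $1,381.07 of this check is subject → $1,381.07 × 0.02 = $27.62
Union dues: $235.19
Vision plan: $334.54
Total deductions = $514.73 + $758.43 + $221.16 + $170.61 + $720.34 + $18.98 + $27.62 + $235.19 + $334.54 = $3,001.60
Net pay = $7,591.91 − $3,001.60 = $4,590.31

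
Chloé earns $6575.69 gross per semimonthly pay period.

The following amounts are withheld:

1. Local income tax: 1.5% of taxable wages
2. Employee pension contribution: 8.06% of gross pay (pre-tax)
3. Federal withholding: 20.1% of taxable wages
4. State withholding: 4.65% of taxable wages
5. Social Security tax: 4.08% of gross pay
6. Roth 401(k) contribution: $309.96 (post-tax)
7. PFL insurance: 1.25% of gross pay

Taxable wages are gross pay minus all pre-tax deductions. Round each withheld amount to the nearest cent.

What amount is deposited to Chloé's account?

$3798.25

Employee pension contribution: $6575.69 × 0.0806 = $530.00
Taxable wages = $6575.69 − $530.00 = $6045.69
Local income tax: $6045.69 × 0.015 = $90.69
State withholding: $6045.69 × 0.0465 = $281.12
Federal withholding: $6045.69 × 0.201 = $1215.18
Social Security tax: $6575.69 × 0.0408 = $268.29
PFL insurance: $6575.69 × 0.0125 = $82.20
Roth 401(k) contribution: $309.96
Total deductions = $530.00 + $90.69 + $281.12 + $1215.18 + $268.29 + $82.20 + $309.96 = $2777.44
Net pay = $6575.69 − $2777.44 = $3798.25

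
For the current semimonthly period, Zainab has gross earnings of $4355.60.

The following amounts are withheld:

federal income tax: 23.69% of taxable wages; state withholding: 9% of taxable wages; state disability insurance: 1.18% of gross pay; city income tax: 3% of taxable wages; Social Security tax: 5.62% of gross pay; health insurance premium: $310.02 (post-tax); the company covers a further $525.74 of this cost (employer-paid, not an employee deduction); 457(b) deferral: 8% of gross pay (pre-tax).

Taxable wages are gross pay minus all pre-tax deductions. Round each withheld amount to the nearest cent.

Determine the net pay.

457(b) deferral: $4355.60 × 0.08 = $348.45
Taxable wages = $4355.60 − $348.45 = $4007.15
Federal income tax: $4007.15 × 0.2369 = $949.29
City income tax: $4007.15 × 0.03 = $120.21
State withholding: $4007.15 × 0.09 = $360.64
Social Security tax: $4355.60 × 0.0562 = $244.78
State disability insurance: $4355.60 × 0.0118 = $51.40
Health insurance premium: $310.02
(Employer's $525.74 toward health insurance premium is not withheld from the employee.)
Total deductions = $348.45 + $949.29 + $120.21 + $360.64 + $244.78 + $51.40 + $310.02 = $2384.79
Net pay = $4355.60 − $2384.79 = $1970.81

$1970.81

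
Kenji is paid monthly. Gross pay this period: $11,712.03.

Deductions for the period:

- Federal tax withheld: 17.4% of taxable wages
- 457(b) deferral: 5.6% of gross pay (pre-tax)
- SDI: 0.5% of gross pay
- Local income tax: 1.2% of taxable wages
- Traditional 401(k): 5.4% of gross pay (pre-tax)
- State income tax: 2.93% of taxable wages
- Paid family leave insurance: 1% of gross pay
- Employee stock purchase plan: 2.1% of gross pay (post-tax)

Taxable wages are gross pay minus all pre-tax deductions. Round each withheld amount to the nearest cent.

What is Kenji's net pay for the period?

$7,757.86

457(b) deferral: $11,712.03 × 0.056 = $655.87
Traditional 401(k): $11,712.03 × 0.054 = $632.45
Pre-tax total = $655.87 + $632.45 = $1,288.32
Taxable wages = $11,712.03 − $1,288.32 = $10,423.71
Local income tax: $10,423.71 × 0.012 = $125.08
Federal tax withheld: $10,423.71 × 0.174 = $1,813.73
State income tax: $10,423.71 × 0.0293 = $305.41
Paid family leave insurance: $11,712.03 × 0.01 = $117.12
SDI: $11,712.03 × 0.005 = $58.56
Employee stock purchase plan: $11,712.03 × 0.021 = $245.95
Total deductions = $655.87 + $632.45 + $125.08 + $1,813.73 + $305.41 + $117.12 + $58.56 + $245.95 = $3,954.17
Net pay = $11,712.03 − $3,954.17 = $7,757.86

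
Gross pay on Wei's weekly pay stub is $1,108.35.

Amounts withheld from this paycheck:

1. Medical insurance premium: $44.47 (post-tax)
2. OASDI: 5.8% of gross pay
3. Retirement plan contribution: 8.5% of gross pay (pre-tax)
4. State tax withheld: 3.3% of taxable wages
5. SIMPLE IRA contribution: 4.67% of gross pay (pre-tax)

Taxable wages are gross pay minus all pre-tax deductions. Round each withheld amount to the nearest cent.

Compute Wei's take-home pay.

$821.87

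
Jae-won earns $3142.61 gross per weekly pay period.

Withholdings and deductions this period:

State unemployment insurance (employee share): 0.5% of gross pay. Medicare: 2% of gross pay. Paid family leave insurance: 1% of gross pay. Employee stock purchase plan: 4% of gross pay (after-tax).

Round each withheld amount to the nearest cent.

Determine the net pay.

State unemployment insurance (employee share): $3142.61 × 0.005 = $15.71
Medicare: $3142.61 × 0.02 = $62.85
Paid family leave insurance: $3142.61 × 0.01 = $31.43
Employee stock purchase plan: $3142.61 × 0.04 = $125.70
Total deductions = $15.71 + $62.85 + $31.43 + $125.70 = $235.69
Net pay = $3142.61 − $235.69 = $2906.92

$2906.92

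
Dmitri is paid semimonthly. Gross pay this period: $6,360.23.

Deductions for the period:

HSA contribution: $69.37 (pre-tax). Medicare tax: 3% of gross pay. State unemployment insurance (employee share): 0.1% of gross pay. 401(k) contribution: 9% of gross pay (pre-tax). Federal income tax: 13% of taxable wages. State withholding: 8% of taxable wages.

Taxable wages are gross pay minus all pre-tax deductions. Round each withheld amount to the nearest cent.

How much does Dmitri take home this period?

$4,320.39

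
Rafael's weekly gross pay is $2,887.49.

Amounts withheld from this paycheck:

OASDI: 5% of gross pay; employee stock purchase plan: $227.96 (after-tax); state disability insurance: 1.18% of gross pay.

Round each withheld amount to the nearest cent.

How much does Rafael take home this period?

State disability insurance: $2,887.49 × 0.0118 = $34.07
OASDI: $2,887.49 × 0.05 = $144.37
Employee stock purchase plan: $227.96
Total deductions = $34.07 + $144.37 + $227.96 = $406.40
Net pay = $2,887.49 − $406.40 = $2,481.09

$2,481.09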